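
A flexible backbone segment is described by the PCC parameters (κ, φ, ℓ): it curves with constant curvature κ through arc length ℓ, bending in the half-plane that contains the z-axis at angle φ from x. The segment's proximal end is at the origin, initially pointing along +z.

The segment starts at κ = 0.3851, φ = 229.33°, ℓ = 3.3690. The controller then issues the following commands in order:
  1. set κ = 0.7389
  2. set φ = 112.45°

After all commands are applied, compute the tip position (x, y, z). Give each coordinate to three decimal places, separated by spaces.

-0.928 2.245 0.821

initial: κ=0.3851, φ=229.33°, ℓ=3.3690
cmd 1: set κ=0.7389 → (κ,φ,ℓ)=(0.7389,229.33°,3.3690) → tip=(-1.5829,-1.8423,0.8214)
cmd 2: set φ=112.45° → (κ,φ,ℓ)=(0.7389,112.45°,3.3690) → tip=(-0.9275,2.2448,0.8214)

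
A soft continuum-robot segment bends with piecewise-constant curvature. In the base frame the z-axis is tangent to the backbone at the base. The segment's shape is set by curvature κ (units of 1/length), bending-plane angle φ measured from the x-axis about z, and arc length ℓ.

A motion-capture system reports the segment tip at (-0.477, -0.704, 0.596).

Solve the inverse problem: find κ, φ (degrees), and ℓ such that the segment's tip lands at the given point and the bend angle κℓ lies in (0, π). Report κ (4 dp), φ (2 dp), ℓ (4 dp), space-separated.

1.5772 235.88 1.2167

ρ = √(x²+y²) = √(-0.477² + -0.704²) = 0.85038
φ = atan2(y, x) mod 360° = atan2(-0.704, -0.477) = 235.8801°
|p|² = ρ² + z² = 0.85038² + 0.596² = 1.07836
κ = 2ρ / |p|² = 2×0.85038 / 1.07836 = 1.57717
θ = 2·atan2(ρ, z) = 2·atan2(0.85038, 0.596) = 1.91898 rad
ℓ = θ/κ = 1.91898/1.57717 = 1.21672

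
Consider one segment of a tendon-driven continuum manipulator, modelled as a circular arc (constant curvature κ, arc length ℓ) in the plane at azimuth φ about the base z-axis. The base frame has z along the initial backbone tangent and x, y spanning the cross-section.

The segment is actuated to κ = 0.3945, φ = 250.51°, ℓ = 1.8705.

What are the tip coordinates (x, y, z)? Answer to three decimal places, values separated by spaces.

θ = κ·ℓ = 0.3945 × 1.8705 = 0.73791 rad
ρ = (1 − cos θ)/κ = (1 − 0.73987)/0.3945 = 0.65938
z = sin θ / κ = 0.67274/0.3945 = 1.70531
x = ρ cos φ = 0.65938 × cos(250.51°) = -0.22000
y = ρ sin φ = 0.65938 × sin(250.51°) = -0.62160

-0.220 -0.622 1.705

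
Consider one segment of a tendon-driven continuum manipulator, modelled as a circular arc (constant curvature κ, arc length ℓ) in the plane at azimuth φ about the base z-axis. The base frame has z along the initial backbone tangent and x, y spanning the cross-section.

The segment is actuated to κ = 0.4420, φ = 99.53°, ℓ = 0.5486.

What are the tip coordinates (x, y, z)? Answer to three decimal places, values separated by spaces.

θ = κ·ℓ = 0.4420 × 0.5486 = 0.24248 rad
ρ = (1 − cos θ)/κ = (1 − 0.97075)/0.4420 = 0.06619
z = sin θ / κ = 0.24011/0.4420 = 0.54324
x = ρ cos φ = 0.06619 × cos(99.53°) = -0.01096
y = ρ sin φ = 0.06619 × sin(99.53°) = 0.06527

-0.011 0.065 0.543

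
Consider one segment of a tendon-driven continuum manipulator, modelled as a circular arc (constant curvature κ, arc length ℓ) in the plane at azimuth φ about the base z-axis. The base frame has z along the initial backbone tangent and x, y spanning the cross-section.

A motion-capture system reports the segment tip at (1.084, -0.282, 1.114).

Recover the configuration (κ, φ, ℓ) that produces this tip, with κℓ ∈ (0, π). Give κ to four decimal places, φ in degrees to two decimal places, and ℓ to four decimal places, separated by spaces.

ρ = √(x²+y²) = √(1.084² + -0.282²) = 1.12008
φ = atan2(y, x) mod 360° = atan2(-0.282, 1.084) = 345.4179°
|p|² = ρ² + z² = 1.12008² + 1.114² = 2.49558
κ = 2ρ / |p|² = 2×1.12008 / 2.49558 = 0.89765
θ = 2·atan2(ρ, z) = 2·atan2(1.12008, 1.114) = 1.57624 rad
ℓ = θ/κ = 1.57624/0.89765 = 1.75596

0.8977 345.42 1.7560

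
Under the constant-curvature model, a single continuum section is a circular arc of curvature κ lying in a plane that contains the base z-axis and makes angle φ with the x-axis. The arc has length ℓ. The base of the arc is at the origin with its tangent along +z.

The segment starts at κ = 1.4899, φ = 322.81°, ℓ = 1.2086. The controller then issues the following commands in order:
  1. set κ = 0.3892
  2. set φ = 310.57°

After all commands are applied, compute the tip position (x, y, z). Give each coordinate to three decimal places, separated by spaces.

initial: κ=1.4899, φ=322.81°, ℓ=1.2086
cmd 1: set κ=0.3892 → (κ,φ,ℓ)=(0.3892,322.81°,1.2086) → tip=(0.2223,-0.1687,1.1645)
cmd 2: set φ=310.57° → (κ,φ,ℓ)=(0.3892,310.57°,1.2086) → tip=(0.1815,-0.2120,1.1645)

0.181 -0.212 1.165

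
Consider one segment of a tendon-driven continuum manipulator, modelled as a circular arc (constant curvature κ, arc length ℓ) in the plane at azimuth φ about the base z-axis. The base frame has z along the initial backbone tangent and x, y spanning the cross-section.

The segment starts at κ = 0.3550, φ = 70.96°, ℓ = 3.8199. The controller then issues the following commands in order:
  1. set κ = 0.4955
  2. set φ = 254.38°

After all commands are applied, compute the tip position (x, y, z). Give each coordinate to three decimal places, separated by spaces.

initial: κ=0.3550, φ=70.96°, ℓ=3.8199
cmd 1: set κ=0.4955 → (κ,φ,ℓ)=(0.4955,70.96°,3.8199) → tip=(0.8667,2.5114,1.9145)
cmd 2: set φ=254.38° → (κ,φ,ℓ)=(0.4955,254.38°,3.8199) → tip=(-0.7154,-2.5587,1.9145)

-0.715 -2.559 1.914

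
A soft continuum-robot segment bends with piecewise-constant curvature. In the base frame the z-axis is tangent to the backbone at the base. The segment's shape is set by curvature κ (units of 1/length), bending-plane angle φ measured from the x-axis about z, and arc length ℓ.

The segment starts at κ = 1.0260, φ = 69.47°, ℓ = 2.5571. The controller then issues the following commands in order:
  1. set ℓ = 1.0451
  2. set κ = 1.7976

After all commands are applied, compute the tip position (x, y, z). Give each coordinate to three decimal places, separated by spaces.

0.254 0.679 0.530

initial: κ=1.0260, φ=69.47°, ℓ=2.5571
cmd 1: set ℓ=1.0451 → (κ,φ,ℓ)=(1.0260,69.47°,1.0451) → tip=(0.1784,0.4763,0.8560)
cmd 2: set κ=1.7976 → (κ,φ,ℓ)=(1.7976,69.47°,1.0451) → tip=(0.2542,0.6788,0.5301)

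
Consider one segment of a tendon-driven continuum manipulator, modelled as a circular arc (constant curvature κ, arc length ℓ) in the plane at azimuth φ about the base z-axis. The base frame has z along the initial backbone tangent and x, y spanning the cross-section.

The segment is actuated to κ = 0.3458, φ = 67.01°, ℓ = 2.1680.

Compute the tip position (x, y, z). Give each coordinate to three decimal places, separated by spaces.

0.303 0.714 1.971

θ = κ·ℓ = 0.3458 × 2.1680 = 0.74969 rad
ρ = (1 − cos θ)/κ = (1 − 0.73190)/0.3458 = 0.77531
z = sin θ / κ = 0.68142/0.3458 = 1.97055
x = ρ cos φ = 0.77531 × cos(67.01°) = 0.30281
y = ρ sin φ = 0.77531 × sin(67.01°) = 0.71373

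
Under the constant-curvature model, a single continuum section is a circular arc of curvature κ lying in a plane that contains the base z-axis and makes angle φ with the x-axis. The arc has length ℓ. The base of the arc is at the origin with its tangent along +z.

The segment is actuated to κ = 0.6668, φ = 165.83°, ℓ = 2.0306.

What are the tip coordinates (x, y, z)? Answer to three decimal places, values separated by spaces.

-1.141 0.288 1.465

θ = κ·ℓ = 0.6668 × 2.0306 = 1.35400 rad
ρ = (1 − cos θ)/κ = (1 − 0.21510)/0.6668 = 1.17712
z = sin θ / κ = 0.97659/0.6668 = 1.46460
x = ρ cos φ = 1.17712 × cos(165.83°) = -1.14130
y = ρ sin φ = 1.17712 × sin(165.83°) = 0.28816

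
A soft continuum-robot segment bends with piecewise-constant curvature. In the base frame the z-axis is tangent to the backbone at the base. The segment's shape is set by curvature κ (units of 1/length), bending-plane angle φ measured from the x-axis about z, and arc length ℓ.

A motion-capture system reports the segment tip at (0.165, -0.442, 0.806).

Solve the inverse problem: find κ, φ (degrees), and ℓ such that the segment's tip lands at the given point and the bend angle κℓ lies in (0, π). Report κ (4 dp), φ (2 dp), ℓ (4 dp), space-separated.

ρ = √(x²+y²) = √(0.165² + -0.442²) = 0.47179
φ = atan2(y, x) mod 360° = atan2(-0.442, 0.165) = 290.4708°
|p|² = ρ² + z² = 0.47179² + 0.806² = 0.87223
κ = 2ρ / |p|² = 2×0.47179 / 0.87223 = 1.08182
θ = 2·atan2(ρ, z) = 2·atan2(0.47179, 0.806) = 1.05916 rad
ℓ = θ/κ = 1.05916/1.08182 = 0.97906

1.0818 290.47 0.9791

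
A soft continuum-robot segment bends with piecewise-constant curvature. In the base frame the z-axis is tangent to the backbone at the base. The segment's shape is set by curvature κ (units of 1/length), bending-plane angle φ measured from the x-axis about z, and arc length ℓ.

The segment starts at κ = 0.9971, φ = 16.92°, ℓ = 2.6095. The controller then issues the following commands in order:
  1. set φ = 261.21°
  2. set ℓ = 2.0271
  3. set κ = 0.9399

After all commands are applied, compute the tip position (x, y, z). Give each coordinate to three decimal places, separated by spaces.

initial: κ=0.9971, φ=16.92°, ℓ=2.6095
cmd 1: set φ=261.21° → (κ,φ,ℓ)=(0.9971,261.21°,2.6095) → tip=(-0.2847,-1.8414,0.5153)
cmd 2: set ℓ=2.0271 → (κ,φ,ℓ)=(0.9971,261.21°,2.0271) → tip=(-0.2200,-1.4226,0.9029)
cmd 3: set κ=0.9399 → (κ,φ,ℓ)=(0.9399,261.21°,2.0271) → tip=(-0.2160,-1.3966,1.0050)

-0.216 -1.397 1.005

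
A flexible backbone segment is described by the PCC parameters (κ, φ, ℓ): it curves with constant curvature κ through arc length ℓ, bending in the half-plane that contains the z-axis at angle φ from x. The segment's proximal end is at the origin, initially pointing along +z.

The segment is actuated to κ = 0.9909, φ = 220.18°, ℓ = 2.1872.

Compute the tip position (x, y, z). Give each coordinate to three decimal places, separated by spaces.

-1.204 -1.017 0.835

θ = κ·ℓ = 0.9909 × 2.1872 = 2.16730 rad
ρ = (1 − cos θ)/κ = (1 − -0.56175)/0.9909 = 1.57609
z = sin θ / κ = 0.82731/0.9909 = 0.83490
x = ρ cos φ = 1.57609 × cos(220.18°) = -1.20417
y = ρ sin φ = 1.57609 × sin(220.18°) = -1.01688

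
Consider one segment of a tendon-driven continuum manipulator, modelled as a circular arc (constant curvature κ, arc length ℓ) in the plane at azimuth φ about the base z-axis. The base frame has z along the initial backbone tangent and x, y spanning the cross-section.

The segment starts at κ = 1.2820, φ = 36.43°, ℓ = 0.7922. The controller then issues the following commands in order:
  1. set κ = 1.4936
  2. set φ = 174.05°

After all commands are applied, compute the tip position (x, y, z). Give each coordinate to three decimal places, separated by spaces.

-0.414 0.043 0.620

initial: κ=1.2820, φ=36.43°, ℓ=0.7922
cmd 1: set κ=1.4936 → (κ,φ,ℓ)=(1.4936,36.43°,0.7922) → tip=(0.3351,0.2473,0.6199)
cmd 2: set φ=174.05° → (κ,φ,ℓ)=(1.4936,174.05°,0.7922) → tip=(-0.4142,0.0432,0.6199)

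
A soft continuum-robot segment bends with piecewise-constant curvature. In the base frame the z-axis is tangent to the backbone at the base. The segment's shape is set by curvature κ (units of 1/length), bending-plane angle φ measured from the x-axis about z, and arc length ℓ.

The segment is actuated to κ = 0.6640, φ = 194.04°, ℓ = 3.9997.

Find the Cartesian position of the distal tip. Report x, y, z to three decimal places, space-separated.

θ = κ·ℓ = 0.6640 × 3.9997 = 2.65580 rad
ρ = (1 − cos θ)/κ = (1 − -0.88431)/0.6640 = 2.83781
z = sin θ / κ = 0.46691/0.6640 = 0.70318
x = ρ cos φ = 2.83781 × cos(194.04°) = -2.75303
y = ρ sin φ = 2.83781 × sin(194.04°) = -0.68845

-2.753 -0.688 0.703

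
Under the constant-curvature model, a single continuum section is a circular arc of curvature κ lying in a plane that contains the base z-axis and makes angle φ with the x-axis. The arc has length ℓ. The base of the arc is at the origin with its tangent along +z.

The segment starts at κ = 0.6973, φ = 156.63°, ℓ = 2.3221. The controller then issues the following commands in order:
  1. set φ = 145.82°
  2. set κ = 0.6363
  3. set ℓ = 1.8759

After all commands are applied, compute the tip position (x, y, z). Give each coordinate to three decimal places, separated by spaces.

-0.821 0.558 1.461

initial: κ=0.6973, φ=156.63°, ℓ=2.3221
cmd 1: set φ=145.82° → (κ,φ,ℓ)=(0.6973,145.82°,2.3221) → tip=(-1.2438,0.8447,1.4324)
cmd 2: set κ=0.6363 → (κ,φ,ℓ)=(0.6363,145.82°,2.3221) → tip=(-1.1791,0.8007,1.5648)
cmd 3: set ℓ=1.8759 → (κ,φ,ℓ)=(0.6363,145.82°,1.8759) → tip=(-0.8213,0.5577,1.4611)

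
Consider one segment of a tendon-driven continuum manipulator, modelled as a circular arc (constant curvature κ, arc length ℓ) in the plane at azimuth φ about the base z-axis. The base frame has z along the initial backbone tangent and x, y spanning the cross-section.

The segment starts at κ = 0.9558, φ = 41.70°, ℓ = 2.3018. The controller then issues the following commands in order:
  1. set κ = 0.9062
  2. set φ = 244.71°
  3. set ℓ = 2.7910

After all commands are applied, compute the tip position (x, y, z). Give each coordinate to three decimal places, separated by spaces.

initial: κ=0.9558, φ=41.70°, ℓ=2.3018
cmd 1: set κ=0.9062 → (κ,φ,ℓ)=(0.9062,41.70°,2.3018) → tip=(1.2298,1.0957,0.9603)
cmd 2: set φ=244.71° → (κ,φ,ℓ)=(0.9062,244.71°,2.3018) → tip=(-0.7036,-1.4893,0.9603)
cmd 3: set ℓ=2.7910 → (κ,φ,ℓ)=(0.9062,244.71°,2.7910) → tip=(-0.8572,-1.8142,0.6343)

-0.857 -1.814 0.634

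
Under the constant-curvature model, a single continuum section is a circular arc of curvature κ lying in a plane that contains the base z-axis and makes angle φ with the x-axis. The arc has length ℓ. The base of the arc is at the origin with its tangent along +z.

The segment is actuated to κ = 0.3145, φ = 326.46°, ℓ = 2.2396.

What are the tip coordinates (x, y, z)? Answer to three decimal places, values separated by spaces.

θ = κ·ℓ = 0.3145 × 2.2396 = 0.70435 rad
ρ = (1 − cos θ)/κ = (1 − 0.76203)/0.3145 = 0.75666
z = sin θ / κ = 0.64754/0.3145 = 2.05896
x = ρ cos φ = 0.75666 × cos(326.46°) = 0.63068
y = ρ sin φ = 0.75666 × sin(326.46°) = -0.41807

0.631 -0.418 2.059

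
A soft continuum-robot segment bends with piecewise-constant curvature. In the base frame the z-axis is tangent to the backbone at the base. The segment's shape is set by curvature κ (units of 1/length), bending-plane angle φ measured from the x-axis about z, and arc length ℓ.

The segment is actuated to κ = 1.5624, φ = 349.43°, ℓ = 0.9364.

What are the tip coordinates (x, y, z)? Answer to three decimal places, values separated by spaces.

0.562 -0.105 0.636

θ = κ·ℓ = 1.5624 × 0.9364 = 1.46303 rad
ρ = (1 − cos θ)/κ = (1 − 0.10756)/1.5624 = 0.57120
z = sin θ / κ = 0.99420/1.5624 = 0.63633
x = ρ cos φ = 0.57120 × cos(349.43°) = 0.56151
y = ρ sin φ = 0.57120 × sin(349.43°) = -0.10478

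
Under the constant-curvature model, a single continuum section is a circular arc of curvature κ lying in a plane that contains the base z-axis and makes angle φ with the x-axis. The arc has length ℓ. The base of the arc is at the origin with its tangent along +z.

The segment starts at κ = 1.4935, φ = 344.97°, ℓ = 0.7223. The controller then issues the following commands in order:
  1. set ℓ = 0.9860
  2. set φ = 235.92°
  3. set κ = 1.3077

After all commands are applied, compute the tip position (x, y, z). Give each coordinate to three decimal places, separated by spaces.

-0.310 -0.457 0.735

initial: κ=1.4935, φ=344.97°, ℓ=0.7223
cmd 1: set ℓ=0.9860 → (κ,φ,ℓ)=(1.4935,344.97°,0.9860) → tip=(0.5833,-0.1566,0.6663)
cmd 2: set φ=235.92° → (κ,φ,ℓ)=(1.4935,235.92°,0.9860) → tip=(-0.3384,-0.5002,0.6663)
cmd 3: set κ=1.3077 → (κ,φ,ℓ)=(1.3077,235.92°,0.9860) → tip=(-0.3095,-0.4575,0.7346)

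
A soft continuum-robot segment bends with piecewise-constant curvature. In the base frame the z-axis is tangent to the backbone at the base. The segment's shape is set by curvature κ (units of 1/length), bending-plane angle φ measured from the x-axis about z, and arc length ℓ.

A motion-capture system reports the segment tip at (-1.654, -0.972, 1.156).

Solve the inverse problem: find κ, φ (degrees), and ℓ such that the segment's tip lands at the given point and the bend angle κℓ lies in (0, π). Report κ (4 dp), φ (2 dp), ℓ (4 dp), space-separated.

ρ = √(x²+y²) = √(-1.654² + -0.972²) = 1.91846
φ = atan2(y, x) mod 360° = atan2(-0.972, -1.654) = 210.4413°
|p|² = ρ² + z² = 1.91846² + 1.156² = 5.01684
κ = 2ρ / |p|² = 2×1.91846 / 5.01684 = 0.76481
θ = 2·atan2(ρ, z) = 2·atan2(1.91846, 1.156) = 2.05698 rad
ℓ = θ/κ = 2.05698/0.76481 = 2.68954

0.7648 210.44 2.6895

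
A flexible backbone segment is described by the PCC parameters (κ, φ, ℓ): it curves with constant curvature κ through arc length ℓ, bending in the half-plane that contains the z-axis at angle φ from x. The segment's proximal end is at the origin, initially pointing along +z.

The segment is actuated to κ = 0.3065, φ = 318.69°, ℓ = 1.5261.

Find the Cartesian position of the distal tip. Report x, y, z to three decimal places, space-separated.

θ = κ·ℓ = 0.3065 × 1.5261 = 0.46775 rad
ρ = (1 − cos θ)/κ = (1 − 0.89259)/0.3065 = 0.35046
z = sin θ / κ = 0.45088/0.3065 = 1.47106
x = ρ cos φ = 0.35046 × cos(318.69°) = 0.26324
y = ρ sin φ = 0.35046 × sin(318.69°) = -0.23135

0.263 -0.231 1.471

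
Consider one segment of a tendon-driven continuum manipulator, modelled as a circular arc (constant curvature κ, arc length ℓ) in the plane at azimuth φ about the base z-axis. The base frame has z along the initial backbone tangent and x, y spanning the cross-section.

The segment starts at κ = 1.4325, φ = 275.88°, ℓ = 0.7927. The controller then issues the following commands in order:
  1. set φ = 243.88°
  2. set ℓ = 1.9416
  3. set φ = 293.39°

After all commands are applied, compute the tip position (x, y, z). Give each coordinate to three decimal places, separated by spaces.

initial: κ=1.4325, φ=275.88°, ℓ=0.7927
cmd 1: set φ=243.88° → (κ,φ,ℓ)=(1.4325,243.88°,0.7927) → tip=(-0.1777,-0.3625,0.6330)
cmd 2: set ℓ=1.9416 → (κ,φ,ℓ)=(1.4325,243.88°,1.9416) → tip=(-0.5949,-1.2133,0.2461)
cmd 3: set φ=293.39° → (κ,φ,ℓ)=(1.4325,293.39°,1.9416) → tip=(0.5365,-1.2403,0.2461)

0.536 -1.240 0.246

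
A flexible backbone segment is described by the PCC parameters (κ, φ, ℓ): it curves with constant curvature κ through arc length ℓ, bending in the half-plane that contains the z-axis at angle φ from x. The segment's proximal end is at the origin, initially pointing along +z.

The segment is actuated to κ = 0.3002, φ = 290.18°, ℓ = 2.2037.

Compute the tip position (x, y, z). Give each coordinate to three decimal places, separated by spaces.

θ = κ·ℓ = 0.3002 × 2.2037 = 0.66155 rad
ρ = (1 − cos θ)/κ = (1 − 0.78904)/0.3002 = 0.70273
z = sin θ / κ = 0.61434/0.3002 = 2.04644
x = ρ cos φ = 0.70273 × cos(290.18°) = 0.24242
y = ρ sin φ = 0.70273 × sin(290.18°) = -0.65959

0.242 -0.660 2.046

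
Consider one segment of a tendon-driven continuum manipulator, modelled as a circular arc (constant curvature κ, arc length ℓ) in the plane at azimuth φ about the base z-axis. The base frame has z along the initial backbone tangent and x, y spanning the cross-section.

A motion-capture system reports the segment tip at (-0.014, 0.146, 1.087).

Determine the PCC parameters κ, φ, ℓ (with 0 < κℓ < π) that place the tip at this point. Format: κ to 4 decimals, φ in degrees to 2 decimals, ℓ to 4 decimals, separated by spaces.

ρ = √(x²+y²) = √(-0.014² + 0.146²) = 0.14667
φ = atan2(y, x) mod 360° = atan2(0.146, -0.014) = 95.4774°
|p|² = ρ² + z² = 0.14667² + 1.087² = 1.20308
κ = 2ρ / |p|² = 2×0.14667 / 1.20308 = 0.24382
θ = 2·atan2(ρ, z) = 2·atan2(0.14667, 1.087) = 0.26824 rad
ℓ = θ/κ = 0.26824/0.24382 = 1.10015

0.2438 95.48 1.1001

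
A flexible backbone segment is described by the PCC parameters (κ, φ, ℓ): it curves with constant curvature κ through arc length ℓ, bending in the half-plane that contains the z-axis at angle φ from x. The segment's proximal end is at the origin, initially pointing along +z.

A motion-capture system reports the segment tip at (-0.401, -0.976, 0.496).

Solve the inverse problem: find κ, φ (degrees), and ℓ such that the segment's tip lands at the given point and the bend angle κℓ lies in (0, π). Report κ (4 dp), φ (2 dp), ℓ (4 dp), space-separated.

ρ = √(x²+y²) = √(-0.401² + -0.976²) = 1.05517
φ = atan2(y, x) mod 360° = atan2(-0.976, -0.401) = 247.6642°
|p|² = ρ² + z² = 1.05517² + 0.496² = 1.35939
κ = 2ρ / |p|² = 2×1.05517 / 1.35939 = 1.55241
θ = 2·atan2(ρ, z) = 2·atan2(1.05517, 0.496) = 2.26276 rad
ℓ = θ/κ = 2.26276/1.55241 = 1.45758

1.5524 247.66 1.4576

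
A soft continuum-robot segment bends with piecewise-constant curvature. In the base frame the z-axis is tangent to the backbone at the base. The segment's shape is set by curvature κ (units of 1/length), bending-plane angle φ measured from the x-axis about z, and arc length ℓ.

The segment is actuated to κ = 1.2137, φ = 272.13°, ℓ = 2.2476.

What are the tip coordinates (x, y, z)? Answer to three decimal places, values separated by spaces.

0.059 -1.577 0.331

θ = κ·ℓ = 1.2137 × 2.2476 = 2.72791 rad
ρ = (1 − cos θ)/κ = (1 − -0.91565)/1.2137 = 1.57835
z = sin θ / κ = 0.40198/1.2137 = 0.33120
x = ρ cos φ = 1.57835 × cos(272.13°) = 0.05866
y = ρ sin φ = 1.57835 × sin(272.13°) = -1.57726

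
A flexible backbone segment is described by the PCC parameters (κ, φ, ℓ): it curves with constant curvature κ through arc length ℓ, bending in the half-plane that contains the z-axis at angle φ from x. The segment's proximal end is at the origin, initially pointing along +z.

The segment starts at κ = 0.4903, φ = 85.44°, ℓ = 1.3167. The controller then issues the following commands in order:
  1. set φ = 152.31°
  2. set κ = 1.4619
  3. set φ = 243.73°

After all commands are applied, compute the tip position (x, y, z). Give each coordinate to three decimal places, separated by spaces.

initial: κ=0.4903, φ=85.44°, ℓ=1.3167
cmd 1: set φ=152.31° → (κ,φ,ℓ)=(0.4903,152.31°,1.3167) → tip=(-0.3635,0.1907,1.2271)
cmd 2: set κ=1.4619 → (κ,φ,ℓ)=(1.4619,152.31°,1.3167) → tip=(-0.8157,0.4281,0.6416)
cmd 3: set φ=243.73° → (κ,φ,ℓ)=(1.4619,243.73°,1.3167) → tip=(-0.4077,-0.8261,0.6416)

-0.408 -0.826 0.642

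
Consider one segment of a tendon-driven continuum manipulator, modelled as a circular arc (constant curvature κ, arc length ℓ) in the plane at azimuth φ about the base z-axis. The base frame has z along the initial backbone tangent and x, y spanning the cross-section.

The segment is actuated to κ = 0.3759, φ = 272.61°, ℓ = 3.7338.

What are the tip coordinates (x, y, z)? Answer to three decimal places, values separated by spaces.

θ = κ·ℓ = 0.3759 × 3.7338 = 1.40354 rad
ρ = (1 − cos θ)/κ = (1 − 0.16648)/0.3759 = 2.21739
z = sin θ / κ = 0.98604/0.3759 = 2.62316
x = ρ cos φ = 2.21739 × cos(272.61°) = 0.10097
y = ρ sin φ = 2.21739 × sin(272.61°) = -2.21509

0.101 -2.215 2.623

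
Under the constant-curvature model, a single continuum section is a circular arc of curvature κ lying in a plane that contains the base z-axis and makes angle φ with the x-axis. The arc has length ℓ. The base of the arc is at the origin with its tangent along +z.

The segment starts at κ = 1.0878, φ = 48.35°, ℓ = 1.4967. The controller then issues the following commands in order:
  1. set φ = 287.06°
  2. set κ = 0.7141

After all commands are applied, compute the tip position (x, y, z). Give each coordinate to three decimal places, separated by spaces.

initial: κ=1.0878, φ=48.35°, ℓ=1.4967
cmd 1: set φ=287.06° → (κ,φ,ℓ)=(1.0878,287.06°,1.4967) → tip=(0.2851,-0.9292,0.9178)
cmd 2: set κ=0.7141 → (κ,φ,ℓ)=(0.7141,287.06°,1.4967) → tip=(0.2131,-0.6946,1.2276)

0.213 -0.695 1.228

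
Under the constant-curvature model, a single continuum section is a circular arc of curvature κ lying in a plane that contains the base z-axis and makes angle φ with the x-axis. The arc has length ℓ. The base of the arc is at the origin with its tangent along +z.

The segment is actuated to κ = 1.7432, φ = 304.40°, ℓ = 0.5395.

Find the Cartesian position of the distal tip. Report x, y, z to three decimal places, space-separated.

θ = κ·ℓ = 1.7432 × 0.5395 = 0.94046 rad
ρ = (1 − cos θ)/κ = (1 − 0.58942)/1.7432 = 0.23553
z = sin θ / κ = 0.80783/1.7432 = 0.46342
x = ρ cos φ = 0.23553 × cos(304.40°) = 0.13307
y = ρ sin φ = 0.23553 × sin(304.40°) = -0.19434

0.133 -0.194 0.463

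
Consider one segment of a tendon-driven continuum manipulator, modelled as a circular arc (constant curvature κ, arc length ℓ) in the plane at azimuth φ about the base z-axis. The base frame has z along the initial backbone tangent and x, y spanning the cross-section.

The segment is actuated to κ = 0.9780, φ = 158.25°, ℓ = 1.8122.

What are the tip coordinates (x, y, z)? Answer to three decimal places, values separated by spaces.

-1.140 0.455 1.002

θ = κ·ℓ = 0.9780 × 1.8122 = 1.77233 rad
ρ = (1 − cos θ)/κ = (1 − -0.20017)/0.9780 = 1.22717
z = sin θ / κ = 0.97976/0.9780 = 1.00180
x = ρ cos φ = 1.22717 × cos(158.25°) = -1.13981
y = ρ sin φ = 1.22717 × sin(158.25°) = 0.45474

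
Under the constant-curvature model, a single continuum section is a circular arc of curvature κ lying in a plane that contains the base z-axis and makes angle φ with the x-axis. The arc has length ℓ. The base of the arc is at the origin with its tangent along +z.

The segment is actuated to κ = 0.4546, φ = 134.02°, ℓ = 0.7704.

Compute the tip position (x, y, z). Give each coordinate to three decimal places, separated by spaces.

-0.093 0.096 0.755

θ = κ·ℓ = 0.4546 × 0.7704 = 0.35022 rad
ρ = (1 − cos θ)/κ = (1 − 0.93930)/0.4546 = 0.13353
z = sin θ / κ = 0.34311/0.4546 = 0.75475
x = ρ cos φ = 0.13353 × cos(134.02°) = -0.09279
y = ρ sin φ = 0.13353 × sin(134.02°) = 0.09602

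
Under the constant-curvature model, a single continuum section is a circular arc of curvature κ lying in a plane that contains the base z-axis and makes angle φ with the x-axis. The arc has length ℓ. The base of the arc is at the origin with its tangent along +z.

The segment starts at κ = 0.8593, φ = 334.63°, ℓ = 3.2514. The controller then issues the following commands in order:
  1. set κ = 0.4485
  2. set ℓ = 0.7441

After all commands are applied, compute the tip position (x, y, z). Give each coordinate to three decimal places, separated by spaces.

0.111 -0.053 0.730

initial: κ=0.8593, φ=334.63°, ℓ=3.2514
cmd 1: set κ=0.4485 → (κ,φ,ℓ)=(0.4485,334.63°,3.2514) → tip=(1.7884,-0.8480,2.2155)
cmd 2: set ℓ=0.7441 → (κ,φ,ℓ)=(0.4485,334.63°,0.7441) → tip=(0.1112,-0.0527,0.7304)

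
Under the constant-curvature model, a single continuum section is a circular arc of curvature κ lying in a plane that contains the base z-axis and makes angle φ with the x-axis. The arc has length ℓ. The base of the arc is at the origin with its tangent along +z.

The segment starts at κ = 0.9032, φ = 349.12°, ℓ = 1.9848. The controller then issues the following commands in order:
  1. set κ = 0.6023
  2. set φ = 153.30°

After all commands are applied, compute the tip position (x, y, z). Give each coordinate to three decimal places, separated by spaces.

initial: κ=0.9032, φ=349.12°, ℓ=1.9848
cmd 1: set κ=0.6023 → (κ,φ,ℓ)=(0.6023,349.12°,1.9848) → tip=(1.0327,-0.1985,1.5447)
cmd 2: set φ=153.30° → (κ,φ,ℓ)=(0.6023,153.30°,1.9848) → tip=(-0.9395,0.4725,1.5447)

-0.940 0.473 1.545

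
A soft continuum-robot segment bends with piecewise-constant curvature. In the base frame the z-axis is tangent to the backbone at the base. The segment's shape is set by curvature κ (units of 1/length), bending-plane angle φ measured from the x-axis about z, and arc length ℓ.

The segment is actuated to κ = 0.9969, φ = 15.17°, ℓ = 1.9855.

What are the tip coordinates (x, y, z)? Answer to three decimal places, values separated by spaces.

1.353 0.367 0.921

θ = κ·ℓ = 0.9969 × 1.9855 = 1.97934 rad
ρ = (1 − cos θ)/κ = (1 − -0.39728)/0.9969 = 1.40162
z = sin θ / κ = 0.91770/0.9969 = 0.92055
x = ρ cos φ = 1.40162 × cos(15.17°) = 1.35278
y = ρ sin φ = 1.40162 × sin(15.17°) = 0.36678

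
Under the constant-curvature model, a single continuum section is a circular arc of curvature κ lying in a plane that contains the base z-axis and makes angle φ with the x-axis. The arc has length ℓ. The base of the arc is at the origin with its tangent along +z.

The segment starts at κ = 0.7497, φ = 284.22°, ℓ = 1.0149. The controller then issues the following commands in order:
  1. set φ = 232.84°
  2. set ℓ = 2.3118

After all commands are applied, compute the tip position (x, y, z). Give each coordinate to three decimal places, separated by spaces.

-0.936 -1.235 1.316

initial: κ=0.7497, φ=284.22°, ℓ=1.0149
cmd 1: set φ=232.84° → (κ,φ,ℓ)=(0.7497,232.84°,1.0149) → tip=(-0.2222,-0.2931,0.9198)
cmd 2: set ℓ=2.3118 → (κ,φ,ℓ)=(0.7497,232.84°,2.3118) → tip=(-0.9360,-1.2349,1.3163)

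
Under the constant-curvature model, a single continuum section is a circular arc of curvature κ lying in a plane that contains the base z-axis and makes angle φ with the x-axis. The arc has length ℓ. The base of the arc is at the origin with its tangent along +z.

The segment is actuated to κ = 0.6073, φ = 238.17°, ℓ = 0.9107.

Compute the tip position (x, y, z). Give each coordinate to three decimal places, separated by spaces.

θ = κ·ℓ = 0.6073 × 0.9107 = 0.55307 rad
ρ = (1 − cos θ)/κ = (1 − 0.85092)/0.6073 = 0.24549
z = sin θ / κ = 0.52530/0.6073 = 0.86498
x = ρ cos φ = 0.24549 × cos(238.17°) = -0.12947
y = ρ sin φ = 0.24549 × sin(238.17°) = -0.20857

-0.129 -0.209 0.865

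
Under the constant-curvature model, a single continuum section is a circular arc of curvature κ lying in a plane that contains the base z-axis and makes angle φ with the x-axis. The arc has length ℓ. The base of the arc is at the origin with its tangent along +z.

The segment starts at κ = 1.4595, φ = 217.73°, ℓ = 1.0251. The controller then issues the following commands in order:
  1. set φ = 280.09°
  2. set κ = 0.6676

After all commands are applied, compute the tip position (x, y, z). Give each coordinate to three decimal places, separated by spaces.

initial: κ=1.4595, φ=217.73°, ℓ=1.0251
cmd 1: set φ=280.09° → (κ,φ,ℓ)=(1.4595,280.09°,1.0251) → tip=(0.1111,-0.6243,0.6833)
cmd 2: set κ=0.6676 → (κ,φ,ℓ)=(0.6676,280.09°,1.0251) → tip=(0.0591,-0.3321,0.9469)

0.059 -0.332 0.947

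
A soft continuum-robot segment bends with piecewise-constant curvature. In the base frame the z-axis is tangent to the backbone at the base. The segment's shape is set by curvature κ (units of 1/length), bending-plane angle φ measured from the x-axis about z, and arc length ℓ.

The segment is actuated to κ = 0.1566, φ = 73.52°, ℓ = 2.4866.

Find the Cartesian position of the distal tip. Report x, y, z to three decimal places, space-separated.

0.136 0.458 2.424

θ = κ·ℓ = 0.1566 × 2.4866 = 0.38940 rad
ρ = (1 − cos θ)/κ = (1 − 0.92514)/0.1566 = 0.47806
z = sin θ / κ = 0.37963/0.1566 = 2.42423
x = ρ cos φ = 0.47806 × cos(73.52°) = 0.13562
y = ρ sin φ = 0.47806 × sin(73.52°) = 0.45842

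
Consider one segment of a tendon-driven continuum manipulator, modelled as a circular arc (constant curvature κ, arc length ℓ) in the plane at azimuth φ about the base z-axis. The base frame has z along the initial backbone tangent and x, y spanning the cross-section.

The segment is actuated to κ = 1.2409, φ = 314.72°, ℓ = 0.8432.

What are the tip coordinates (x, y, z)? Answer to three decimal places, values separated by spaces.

θ = κ·ℓ = 1.2409 × 0.8432 = 1.04633 rad
ρ = (1 − cos θ)/κ = (1 − 0.50075)/1.2409 = 0.40233
z = sin θ / κ = 0.86559/1.2409 = 0.69755
x = ρ cos φ = 0.40233 × cos(314.72°) = 0.28309
y = ρ sin φ = 0.40233 × sin(314.72°) = -0.28587

0.283 -0.286 0.698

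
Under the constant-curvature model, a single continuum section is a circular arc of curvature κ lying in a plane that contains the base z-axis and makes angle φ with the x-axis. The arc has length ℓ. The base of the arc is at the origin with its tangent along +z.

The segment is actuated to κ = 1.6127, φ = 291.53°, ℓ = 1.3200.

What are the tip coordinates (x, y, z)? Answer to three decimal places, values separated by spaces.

0.348 -0.882 0.526

θ = κ·ℓ = 1.6127 × 1.3200 = 2.12876 rad
ρ = (1 − cos θ)/κ = (1 − -0.52946)/1.6127 = 0.94839
z = sin θ / κ = 0.84833/1.6127 = 0.52603
x = ρ cos φ = 0.94839 × cos(291.53°) = 0.34805
y = ρ sin φ = 0.94839 × sin(291.53°) = -0.88221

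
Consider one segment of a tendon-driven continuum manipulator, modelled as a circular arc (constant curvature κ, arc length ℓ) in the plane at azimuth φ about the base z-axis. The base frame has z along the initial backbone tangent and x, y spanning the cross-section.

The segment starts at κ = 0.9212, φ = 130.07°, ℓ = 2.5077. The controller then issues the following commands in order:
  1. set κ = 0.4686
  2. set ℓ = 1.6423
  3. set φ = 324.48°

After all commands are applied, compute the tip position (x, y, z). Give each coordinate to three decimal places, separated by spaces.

0.489 -0.349 1.485

initial: κ=0.9212, φ=130.07°, ℓ=2.5077
cmd 1: set κ=0.4686 → (κ,φ,ℓ)=(0.4686,130.07°,2.5077) → tip=(-0.8442,1.0036,1.9691)
cmd 2: set ℓ=1.6423 → (κ,φ,ℓ)=(0.4686,130.07°,1.6423) → tip=(-0.3871,0.4602,1.4849)
cmd 3: set φ=324.48° → (κ,φ,ℓ)=(0.4686,324.48°,1.6423) → tip=(0.4895,-0.3494,1.4849)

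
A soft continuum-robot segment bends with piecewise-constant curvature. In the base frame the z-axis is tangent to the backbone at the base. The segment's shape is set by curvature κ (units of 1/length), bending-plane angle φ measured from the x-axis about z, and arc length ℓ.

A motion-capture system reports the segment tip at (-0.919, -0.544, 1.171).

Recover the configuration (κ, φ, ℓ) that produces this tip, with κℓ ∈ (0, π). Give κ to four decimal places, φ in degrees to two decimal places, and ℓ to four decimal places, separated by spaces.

ρ = √(x²+y²) = √(-0.919² + -0.544²) = 1.06794
φ = atan2(y, x) mod 360° = atan2(-0.544, -0.919) = 210.6233°
|p|² = ρ² + z² = 1.06794² + 1.171² = 2.51174
κ = 2ρ / |p|² = 2×1.06794 / 2.51174 = 0.85036
θ = 2·atan2(ρ, z) = 2·atan2(1.06794, 1.171) = 1.47880 rad
ℓ = θ/κ = 1.47880/0.85036 = 1.73903

0.8504 210.62 1.7390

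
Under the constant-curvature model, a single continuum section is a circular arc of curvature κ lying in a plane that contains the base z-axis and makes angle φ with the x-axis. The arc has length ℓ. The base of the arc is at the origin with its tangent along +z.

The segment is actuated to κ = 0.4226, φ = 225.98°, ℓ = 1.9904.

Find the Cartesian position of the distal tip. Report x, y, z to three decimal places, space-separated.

θ = κ·ℓ = 0.4226 × 1.9904 = 0.84114 rad
ρ = (1 − cos θ)/κ = (1 − 0.66661)/0.4226 = 0.78890
z = sin θ / κ = 0.74541/0.4226 = 1.76386
x = ρ cos φ = 0.78890 × cos(225.98°) = -0.54821
y = ρ sin φ = 0.78890 × sin(225.98°) = -0.56730

-0.548 -0.567 1.764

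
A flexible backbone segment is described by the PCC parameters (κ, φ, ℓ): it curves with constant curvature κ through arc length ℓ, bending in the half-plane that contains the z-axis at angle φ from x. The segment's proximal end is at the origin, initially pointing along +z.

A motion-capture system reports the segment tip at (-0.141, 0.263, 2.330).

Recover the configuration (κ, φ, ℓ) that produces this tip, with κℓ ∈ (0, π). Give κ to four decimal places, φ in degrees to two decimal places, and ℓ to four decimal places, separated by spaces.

0.1082 118.20 2.3554

ρ = √(x²+y²) = √(-0.141² + 0.263²) = 0.29841
φ = atan2(y, x) mod 360° = atan2(0.263, -0.141) = 118.1967°
|p|² = ρ² + z² = 0.29841² + 2.330² = 5.51795
κ = 2ρ / |p|² = 2×0.29841 / 5.51795 = 0.10816
θ = 2·atan2(ρ, z) = 2·atan2(0.29841, 2.330) = 0.25476 rad
ℓ = θ/κ = 0.25476/0.10816 = 2.35540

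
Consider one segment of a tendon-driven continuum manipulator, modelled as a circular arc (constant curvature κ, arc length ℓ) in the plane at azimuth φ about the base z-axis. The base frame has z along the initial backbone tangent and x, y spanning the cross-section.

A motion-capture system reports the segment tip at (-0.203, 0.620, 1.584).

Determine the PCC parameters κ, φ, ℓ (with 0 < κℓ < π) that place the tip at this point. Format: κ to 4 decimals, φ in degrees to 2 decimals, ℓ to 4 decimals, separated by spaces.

0.4446 108.13 1.7575

ρ = √(x²+y²) = √(-0.203² + 0.620²) = 0.65239
φ = atan2(y, x) mod 360° = atan2(0.620, -0.203) = 108.1294°
|p|² = ρ² + z² = 0.65239² + 1.584² = 2.93467
κ = 2ρ / |p|² = 2×0.65239 / 2.93467 = 0.44461
θ = 2·atan2(ρ, z) = 2·atan2(0.65239, 1.584) = 0.78138 rad
ℓ = θ/κ = 0.78138/0.44461 = 1.75746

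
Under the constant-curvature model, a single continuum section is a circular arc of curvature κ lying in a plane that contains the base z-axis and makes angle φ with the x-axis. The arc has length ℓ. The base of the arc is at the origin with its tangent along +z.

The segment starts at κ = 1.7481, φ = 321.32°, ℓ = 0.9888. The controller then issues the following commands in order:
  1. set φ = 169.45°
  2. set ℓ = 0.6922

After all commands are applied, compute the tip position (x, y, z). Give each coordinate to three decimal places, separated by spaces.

initial: κ=1.7481, φ=321.32°, ℓ=0.9888
cmd 1: set φ=169.45° → (κ,φ,ℓ)=(1.7481,169.45°,0.9888) → tip=(-0.6507,0.1212,0.5649)
cmd 2: set ℓ=0.6922 → (κ,φ,ℓ)=(1.7481,169.45°,0.6922) → tip=(-0.3639,0.0678,0.5352)

-0.364 0.068 0.535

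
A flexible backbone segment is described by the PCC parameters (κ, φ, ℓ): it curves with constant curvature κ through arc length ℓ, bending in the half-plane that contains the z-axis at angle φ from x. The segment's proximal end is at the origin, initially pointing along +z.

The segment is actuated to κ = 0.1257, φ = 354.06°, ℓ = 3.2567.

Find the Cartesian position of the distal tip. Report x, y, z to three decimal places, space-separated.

0.654 -0.068 3.166

θ = κ·ℓ = 0.1257 × 3.2567 = 0.40937 rad
ρ = (1 − cos θ)/κ = (1 − 0.91737)/0.1257 = 0.65734
z = sin θ / κ = 0.39803/0.1257 = 3.16650
x = ρ cos φ = 0.65734 × cos(354.06°) = 0.65381
y = ρ sin φ = 0.65734 × sin(354.06°) = -0.06803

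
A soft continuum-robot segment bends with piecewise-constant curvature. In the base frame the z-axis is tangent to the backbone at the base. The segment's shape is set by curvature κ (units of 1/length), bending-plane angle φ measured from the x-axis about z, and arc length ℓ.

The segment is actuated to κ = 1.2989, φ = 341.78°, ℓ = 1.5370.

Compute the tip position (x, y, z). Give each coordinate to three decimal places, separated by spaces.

θ = κ·ℓ = 1.2989 × 1.5370 = 1.99641 rad
ρ = (1 − cos θ)/κ = (1 − -0.41288)/1.2989 = 1.08775
z = sin θ / κ = 0.91079/1.2989 = 0.70120
x = ρ cos φ = 1.08775 × cos(341.78°) = 1.03321
y = ρ sin φ = 1.08775 × sin(341.78°) = -0.34010

1.033 -0.340 0.701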